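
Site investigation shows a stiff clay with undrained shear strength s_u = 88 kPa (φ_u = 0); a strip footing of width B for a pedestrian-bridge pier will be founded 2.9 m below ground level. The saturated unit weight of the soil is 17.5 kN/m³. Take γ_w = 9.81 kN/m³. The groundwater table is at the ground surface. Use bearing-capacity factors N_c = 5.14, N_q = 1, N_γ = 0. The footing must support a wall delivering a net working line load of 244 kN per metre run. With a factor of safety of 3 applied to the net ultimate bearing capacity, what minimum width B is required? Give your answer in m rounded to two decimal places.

Water table at ground surface, so effective unit weight γ' = 17.5 − 9.81 = 7.69 kN/m³ is used throughout; overburden q = 7.69 × 2.9 = 22.301 kPa.
Cohesion term c·N_c = 88 × 5.14 = 452.32 kPa; surcharge term q·N_q = 22.301 × 1 = 22.301 kPa.
q_ult = 452.32 + 22.301 = 474.62 kPa.
For φ = 0 the ½γBN_γ term vanishes, so q_ult is independent of B. q_net = 474.62 − 22.301 = 452.32 kPa; q_all(net) = 452.32/3 = 150.77 kPa.
Required width B = w / q_all(net) = 244 / 150.77 = 1.618 m.

B = 1.62 m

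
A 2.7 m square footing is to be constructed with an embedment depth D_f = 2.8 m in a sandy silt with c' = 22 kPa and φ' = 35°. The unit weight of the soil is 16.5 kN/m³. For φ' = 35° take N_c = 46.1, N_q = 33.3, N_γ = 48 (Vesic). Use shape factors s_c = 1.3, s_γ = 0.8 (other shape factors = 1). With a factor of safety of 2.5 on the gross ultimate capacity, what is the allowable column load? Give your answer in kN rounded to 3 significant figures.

P_all ≈ 10800 kN

Overburden at base level: q = 16.5 × 2.8 = 46.2 kPa.
Cohesion term c·N_c·s_c = 22 × 46.1 × 1.3 = 1318.5 kPa; surcharge term q·N_q = 46.2 × 33.3 = 1538.5 kPa; self-weight term 0.5·γ·B·N_γ·s_γ = 0.5 × 16.5 × 2.7 × 48 × 0.8 = 855.36 kPa.
q_ult = 1318.5 + 1538.5 + 855.36 = 3712.3 kPa.
Gross allowable pressure q_all = 3712.3 / 2.5 = 1484.9 kPa.
Footing area = 7.29 m², so allowable column load = 1484.9 × 7.29 = 10825 kN.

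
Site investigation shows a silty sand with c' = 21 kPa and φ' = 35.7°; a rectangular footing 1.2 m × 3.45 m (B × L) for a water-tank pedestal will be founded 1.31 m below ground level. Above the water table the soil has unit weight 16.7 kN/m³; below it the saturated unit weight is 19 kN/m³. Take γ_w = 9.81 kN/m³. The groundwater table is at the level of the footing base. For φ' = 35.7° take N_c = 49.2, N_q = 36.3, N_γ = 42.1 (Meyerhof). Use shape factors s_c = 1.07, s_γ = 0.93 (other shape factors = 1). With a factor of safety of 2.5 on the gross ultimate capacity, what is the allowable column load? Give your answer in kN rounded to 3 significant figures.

Overburden at base level: q = 16.7 × 1.31 = 21.877 kPa.
Below the base the soil is submerged, so the ½γBN_γ term uses γ' = 19 − 9.81 = 9.19 kN/m³.
Cohesion term c·N_c·s_c = 21 × 49.2 × 1.07 = 1105.5 kPa; surcharge term q·N_q = 21.877 × 36.3 = 794.14 kPa; self-weight term 0.5·γ·B·N_γ·s_γ = 0.5 × 9.19 × 1.2 × 42.1 × 0.93 = 215.89 kPa.
q_ult = 1105.5 + 794.14 + 215.89 = 2115.5 kPa.
Gross allowable pressure q_all = 2115.5 / 2.5 = 846.22 kPa.
Footing area = 4.14 m², so allowable column load = 846.22 × 4.14 = 3503.3 kN.

P_all ≈ 3500 kN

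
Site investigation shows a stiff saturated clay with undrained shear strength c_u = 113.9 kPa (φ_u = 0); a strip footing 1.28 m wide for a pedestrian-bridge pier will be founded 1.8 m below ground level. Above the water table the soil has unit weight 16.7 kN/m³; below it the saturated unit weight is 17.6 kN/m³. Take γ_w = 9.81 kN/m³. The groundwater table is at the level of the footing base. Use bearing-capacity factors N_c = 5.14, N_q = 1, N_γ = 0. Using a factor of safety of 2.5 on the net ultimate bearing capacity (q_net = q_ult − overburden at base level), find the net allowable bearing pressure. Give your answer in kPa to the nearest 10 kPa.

q_all(net) ≈ 230 kPa

q = γ·D_f = 16.7 × 1.8 = 30.06 kPa.
c·N_c = 113.9 × 5.14 = 585.45 kPa
q·N_q = 30.06 × 1 = 30.06 kPa
q_ult = 585.45 + 30.06 = 615.51 kPa.
q_net = 615.51 − 30.06 = 585.45 kPa.
q_all(net) = 585.45 / 2.5 = 234.18 kPa.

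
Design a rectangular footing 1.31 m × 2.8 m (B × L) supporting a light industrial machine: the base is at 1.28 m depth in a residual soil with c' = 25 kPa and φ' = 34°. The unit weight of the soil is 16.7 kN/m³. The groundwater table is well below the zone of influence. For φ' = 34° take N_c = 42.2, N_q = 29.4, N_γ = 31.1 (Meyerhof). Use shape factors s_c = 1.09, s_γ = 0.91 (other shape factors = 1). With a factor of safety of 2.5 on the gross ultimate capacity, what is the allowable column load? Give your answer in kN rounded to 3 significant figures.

P_all ≈ 3060 kN

Effective surcharge at the founding depth q = γ·D_f = 16.7 × 1.28 = 21.376 kPa.
q_ult = c·N_c·s_c + q·N_q + 0.5·γ·B·N_γ·s_γ
     = 25 × 42.2 × 1.09 + 21.376 × 29.4 + 0.5 × 16.7 × 1.31 × 31.1 × 0.91
     = 1150 + 628.45 + 309.57 = 2088 kPa.
Gross allowable pressure q_all = 2088 / 2.5 = 835.19 kPa.
Footing area = 3.668 m², so allowable column load = 835.19 × 3.668 = 3063.5 kN.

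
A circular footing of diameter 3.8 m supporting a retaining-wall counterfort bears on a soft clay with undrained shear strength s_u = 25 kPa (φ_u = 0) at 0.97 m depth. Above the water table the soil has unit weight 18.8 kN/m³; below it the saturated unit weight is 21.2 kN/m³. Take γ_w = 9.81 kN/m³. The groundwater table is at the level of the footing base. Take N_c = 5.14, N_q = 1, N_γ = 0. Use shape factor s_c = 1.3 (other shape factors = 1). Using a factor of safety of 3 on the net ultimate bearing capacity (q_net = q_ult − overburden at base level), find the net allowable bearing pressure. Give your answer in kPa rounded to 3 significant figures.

q_all(net) ≈ 55.7 kPa

Effective surcharge at the founding depth q = γ·D_f = 18.8 × 0.97 = 18.236 kPa.
q_ult = c·N_c·s_c + q·N_q
     = 25 × 5.14 × 1.3 + 18.236 × 1
     = 167.05 + 18.236 = 185.29 kPa.
q_net = 185.29 − 18.236 = 167.05 kPa.
q_all(net) = 167.05 / 3 = 55.683 kPa.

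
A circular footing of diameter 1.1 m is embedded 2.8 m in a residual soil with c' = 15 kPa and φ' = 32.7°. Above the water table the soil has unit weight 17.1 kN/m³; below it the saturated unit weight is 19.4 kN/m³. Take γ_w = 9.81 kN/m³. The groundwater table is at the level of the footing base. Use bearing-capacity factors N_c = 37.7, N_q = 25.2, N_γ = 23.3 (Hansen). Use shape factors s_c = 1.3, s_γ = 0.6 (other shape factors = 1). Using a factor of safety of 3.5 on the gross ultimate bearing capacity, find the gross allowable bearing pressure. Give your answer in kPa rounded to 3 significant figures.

q = γ·D_f = 17.1 × 2.8 = 47.88 kPa.
For the ½γBN_γ term take γ' = 19.4 − 9.81 = 9.59 kN/m³ (soil below base is submerged).
c·N_c·s_c = 15 × 37.7 × 1.3 = 735.15 kPa
q·N_q = 47.88 × 25.2 = 1206.6 kPa
0.5·γ·B·N_γ·s_γ = 0.5 × 9.59 × 1.1 × 23.3 × 0.6 = 73.738 kPa
q_ult = 735.15 + 1206.6 + 73.738 = 2015.5 kPa.
q_all = 2015.5 / 3.5 = 575.85 kPa.

q_all ≈ 576 kPa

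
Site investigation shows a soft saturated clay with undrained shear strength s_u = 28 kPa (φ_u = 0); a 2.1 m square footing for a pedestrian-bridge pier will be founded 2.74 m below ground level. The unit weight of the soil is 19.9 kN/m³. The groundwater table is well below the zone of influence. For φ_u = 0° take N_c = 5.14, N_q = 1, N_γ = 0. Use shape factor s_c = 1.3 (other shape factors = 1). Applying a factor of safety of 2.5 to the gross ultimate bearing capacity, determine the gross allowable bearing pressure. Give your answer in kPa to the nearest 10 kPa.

q_all ≈ 100 kPa

Overburden at base level: q = 19.9 × 2.74 = 54.526 kPa.
Cohesion term c·N_c·s_c = 28 × 5.14 × 1.3 = 187.1 kPa; surcharge term q·N_q = 54.526 × 1 = 54.526 kPa.
q_ult = 187.1 + 54.526 = 241.62 kPa.
q_all = q_ult / FS = 241.62 / 2.5 = 96.649 kPa.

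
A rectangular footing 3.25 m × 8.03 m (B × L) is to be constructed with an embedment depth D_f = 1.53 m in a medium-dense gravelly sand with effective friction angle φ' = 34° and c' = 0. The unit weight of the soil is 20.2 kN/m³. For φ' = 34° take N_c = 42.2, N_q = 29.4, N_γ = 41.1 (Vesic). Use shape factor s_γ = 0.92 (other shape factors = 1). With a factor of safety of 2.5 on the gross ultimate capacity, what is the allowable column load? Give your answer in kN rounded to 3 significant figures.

Overburden at base level: q = 20.2 × 1.53 = 30.906 kPa.
Surcharge term q·N_q = 30.906 × 29.4 = 908.64 kPa; self-weight term 0.5·γ·B·N_γ·s_γ = 0.5 × 20.2 × 3.25 × 41.1 × 0.92 = 1241.2 kPa.
q_ult = 908.64 + 1241.2 = 2149.8 kPa.
Gross allowable pressure q_all = 2149.8 / 2.5 = 859.93 kPa.
Footing area = 26.0975 m², so allowable column load = 859.93 × 26.0975 = 22442 kN.

P_all ≈ 22400 kN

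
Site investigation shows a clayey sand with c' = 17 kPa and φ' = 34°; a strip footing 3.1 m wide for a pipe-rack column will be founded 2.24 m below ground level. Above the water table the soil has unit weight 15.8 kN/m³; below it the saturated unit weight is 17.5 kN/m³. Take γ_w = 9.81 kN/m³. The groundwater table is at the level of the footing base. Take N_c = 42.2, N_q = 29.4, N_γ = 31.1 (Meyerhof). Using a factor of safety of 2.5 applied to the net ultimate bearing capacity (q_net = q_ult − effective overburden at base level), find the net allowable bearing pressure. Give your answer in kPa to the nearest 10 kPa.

q = γ·D_f = 15.8 × 2.24 = 35.392 kPa.
For the ½γBN_γ term take γ' = 17.5 − 9.81 = 7.69 kN/m³ (soil below base is submerged).
c·N_c = 17 × 42.2 = 717.4 kPa
q·N_q = 35.392 × 29.4 = 1040.5 kPa
0.5·γ·B·N_γ = 0.5 × 7.69 × 3.1 × 31.1 = 370.7 kPa
q_ult = 717.4 + 1040.5 + 370.7 = 2128.6 kPa.
Net ultimate: q_net = 2128.6 − 35.392 = 2093.2 kPa.
q_all(net) = 2093.2 / 2.5 = 837.29 kPa.

q_all(net) ≈ 840 kPa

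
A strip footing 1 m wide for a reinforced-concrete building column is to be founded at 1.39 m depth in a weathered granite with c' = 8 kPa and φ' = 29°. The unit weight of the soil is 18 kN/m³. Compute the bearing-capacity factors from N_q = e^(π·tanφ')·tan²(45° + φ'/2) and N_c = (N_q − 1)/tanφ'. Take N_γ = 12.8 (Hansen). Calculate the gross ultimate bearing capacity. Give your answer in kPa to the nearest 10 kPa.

tan29° = 0.5543, so N_q = e^(π×0.5543)·tan²(59.5°) = 5.705 × 2.882 = 16.44.
N_c = (16.44 − 1)/tan29° = 27.86.
q = γ·D_f = 18 × 1.39 = 25.02 kPa.
c·N_c = 8 × 27.86 = 222.88 kPa
q·N_q = 25.02 × 16.443 = 411.41 kPa
0.5·γ·B·N_γ = 0.5 × 18 × 1 × 12.8 = 115.2 kPa
q_ult = 222.88 + 411.41 + 115.2 = 749.5 kPa.

q_ult ≈ 750 kPa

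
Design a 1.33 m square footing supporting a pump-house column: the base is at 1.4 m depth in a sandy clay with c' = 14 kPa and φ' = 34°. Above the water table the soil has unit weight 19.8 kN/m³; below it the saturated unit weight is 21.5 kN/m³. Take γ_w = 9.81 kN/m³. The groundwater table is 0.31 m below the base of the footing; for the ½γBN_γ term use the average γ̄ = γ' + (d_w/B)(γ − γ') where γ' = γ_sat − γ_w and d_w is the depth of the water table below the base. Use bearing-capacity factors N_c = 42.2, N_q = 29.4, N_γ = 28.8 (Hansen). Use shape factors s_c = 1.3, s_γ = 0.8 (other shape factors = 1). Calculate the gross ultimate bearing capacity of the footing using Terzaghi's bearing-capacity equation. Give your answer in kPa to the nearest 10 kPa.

Overburden at base level: q = 19.8 × 1.4 = 27.72 kPa.
The water table is 0.31 m below the base (< B = 1.33 m), so the ½γBN_γ term uses γ̄ = γ' + (d_w/B)(γ − γ') = 11.69 + (0.31/1.33)(19.8 − 11.69) = 13.58 kN/m³.
Cohesion term c·N_c·s_c = 14 × 42.2 × 1.3 = 768.04 kPa; surcharge term q·N_q = 27.72 × 29.4 = 814.97 kPa; self-weight term 0.5·γ·B·N_γ·s_γ = 0.5 × 13.58 × 1.33 × 28.8 × 0.8 = 208.07 kPa.
q_ult = 768.04 + 814.97 + 208.07 = 1791.1 kPa.

q_ult ≈ 1790 kPa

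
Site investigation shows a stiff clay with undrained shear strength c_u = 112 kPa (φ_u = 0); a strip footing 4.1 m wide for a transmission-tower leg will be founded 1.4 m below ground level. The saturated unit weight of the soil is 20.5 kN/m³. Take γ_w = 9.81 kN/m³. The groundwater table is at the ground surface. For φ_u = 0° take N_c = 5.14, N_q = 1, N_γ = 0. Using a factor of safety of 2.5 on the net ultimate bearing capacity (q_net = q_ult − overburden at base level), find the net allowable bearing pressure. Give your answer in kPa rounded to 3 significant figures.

q_all(net) ≈ 230 kPa

γ' = 20.5 − 9.81 = 10.69 kN/m³ (submerged throughout). q = 10.69 × 1.4 = 14.966 kPa.
c·N_c = 112 × 5.14 = 575.68 kPa
q·N_q = 14.966 × 1 = 14.966 kPa
q_ult = 575.68 + 14.966 = 590.65 kPa.
q_net = 590.65 − 14.966 = 575.68 kPa.
q_all(net) = 575.68 / 2.5 = 230.27 kPa.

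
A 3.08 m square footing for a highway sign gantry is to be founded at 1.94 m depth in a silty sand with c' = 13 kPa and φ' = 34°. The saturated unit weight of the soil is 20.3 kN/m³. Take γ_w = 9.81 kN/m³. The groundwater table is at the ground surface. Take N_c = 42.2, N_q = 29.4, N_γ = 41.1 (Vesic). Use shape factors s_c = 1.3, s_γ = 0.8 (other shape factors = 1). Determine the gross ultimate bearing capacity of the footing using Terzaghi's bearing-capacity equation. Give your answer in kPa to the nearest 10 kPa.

q_ult ≈ 1840 kPa

Water table at ground surface, so effective unit weight γ' = 20.3 − 9.81 = 10.49 kN/m³ is used throughout; overburden q = 10.49 × 1.94 = 20.351 kPa; the same γ' applies in the ½γBN_γ term.
Cohesion term c·N_c·s_c = 13 × 42.2 × 1.3 = 713.18 kPa; surcharge term q·N_q = 20.351 × 29.4 = 598.31 kPa; self-weight term 0.5·γ·B·N_γ·s_γ = 0.5 × 10.49 × 3.08 × 41.1 × 0.8 = 531.16 kPa.
q_ult = 713.18 + 598.31 + 531.16 = 1842.7 kPa.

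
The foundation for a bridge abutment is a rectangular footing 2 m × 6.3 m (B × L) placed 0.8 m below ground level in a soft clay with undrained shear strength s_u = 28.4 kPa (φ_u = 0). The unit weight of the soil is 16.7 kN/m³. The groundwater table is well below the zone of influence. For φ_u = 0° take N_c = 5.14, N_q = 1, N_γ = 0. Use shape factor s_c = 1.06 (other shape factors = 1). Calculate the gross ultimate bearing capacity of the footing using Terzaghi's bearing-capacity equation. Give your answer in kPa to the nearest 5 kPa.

Overburden at base level: q = 16.7 × 0.8 = 13.36 kPa.
Cohesion term c·N_c·s_c = 28.4 × 5.14 × 1.06 = 154.73 kPa; surcharge term q·N_q = 13.36 × 1 = 13.36 kPa.
q_ult = 154.73 + 13.36 = 168.09 kPa.

q_ult ≈ 170 kPa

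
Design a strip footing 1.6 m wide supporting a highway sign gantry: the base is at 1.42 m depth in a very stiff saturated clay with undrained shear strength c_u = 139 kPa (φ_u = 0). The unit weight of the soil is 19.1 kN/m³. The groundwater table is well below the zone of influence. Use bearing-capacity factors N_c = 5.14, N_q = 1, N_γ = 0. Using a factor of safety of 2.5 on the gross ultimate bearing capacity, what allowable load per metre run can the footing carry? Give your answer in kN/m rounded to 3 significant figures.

≈ 475 kN/m

Overburden at base level: q = 19.1 × 1.42 = 27.122 kPa.
Cohesion term c·N_c = 139 × 5.14 = 714.46 kPa; surcharge term q·N_q = 27.122 × 1 = 27.122 kPa.
q_ult = 714.46 + 27.122 = 741.58 kPa.
Gross allowable pressure q_all = 741.58 / 2.5 = 296.63 kPa.
Allowable wall load = q_all × B = 296.63 × 1.6 = 474.61 kN per metre run.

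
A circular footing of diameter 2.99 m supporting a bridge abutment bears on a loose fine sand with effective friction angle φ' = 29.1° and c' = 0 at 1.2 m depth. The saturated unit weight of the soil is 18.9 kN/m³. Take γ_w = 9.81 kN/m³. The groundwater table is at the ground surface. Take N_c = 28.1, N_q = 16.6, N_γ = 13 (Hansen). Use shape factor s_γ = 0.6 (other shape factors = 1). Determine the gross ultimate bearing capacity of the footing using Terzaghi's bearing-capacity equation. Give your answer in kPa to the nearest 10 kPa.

Water table at ground surface, so effective unit weight γ' = 18.9 − 9.81 = 9.09 kN/m³ is used throughout; overburden q = 9.09 × 1.2 = 10.908 kPa; the same γ' applies in the ½γBN_γ term.
Surcharge term q·N_q = 10.908 × 16.6 = 181.07 kPa; self-weight term 0.5·γ·B·N_γ·s_γ = 0.5 × 9.09 × 2.99 × 13 × 0.6 = 106 kPa.
q_ult = 181.07 + 106 = 287.07 kPa.

q_ult ≈ 290 kPa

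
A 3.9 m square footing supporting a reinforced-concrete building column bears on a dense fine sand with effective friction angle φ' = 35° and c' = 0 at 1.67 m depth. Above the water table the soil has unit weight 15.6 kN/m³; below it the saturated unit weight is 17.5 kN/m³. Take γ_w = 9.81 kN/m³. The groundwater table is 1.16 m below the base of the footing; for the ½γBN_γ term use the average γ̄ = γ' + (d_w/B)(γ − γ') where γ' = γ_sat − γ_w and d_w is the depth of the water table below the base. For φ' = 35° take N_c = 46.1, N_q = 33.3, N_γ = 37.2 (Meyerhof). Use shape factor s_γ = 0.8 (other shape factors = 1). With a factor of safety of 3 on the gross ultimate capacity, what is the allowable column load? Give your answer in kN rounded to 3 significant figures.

P_all ≈ 7350 kN

Overburden at base level: q = 15.6 × 1.67 = 26.052 kPa.
The water table is 1.16 m below the base (< B = 3.9 m), so the ½γBN_γ term uses γ̄ = γ' + (d_w/B)(γ − γ') = 7.69 + (1.16/3.9)(15.6 − 7.69) = 10.043 kN/m³.
Surcharge term q·N_q = 26.052 × 33.3 = 867.53 kPa; self-weight term 0.5·γ·B·N_γ·s_γ = 0.5 × 10.043 × 3.9 × 37.2 × 0.8 = 582.8 kPa.
q_ult = 867.53 + 582.8 = 1450.3 kPa.
Gross allowable pressure q_all = 1450.3 / 3 = 483.44 kPa.
Footing area = 15.21 m², so allowable column load = 483.44 × 15.21 = 7353.2 kN.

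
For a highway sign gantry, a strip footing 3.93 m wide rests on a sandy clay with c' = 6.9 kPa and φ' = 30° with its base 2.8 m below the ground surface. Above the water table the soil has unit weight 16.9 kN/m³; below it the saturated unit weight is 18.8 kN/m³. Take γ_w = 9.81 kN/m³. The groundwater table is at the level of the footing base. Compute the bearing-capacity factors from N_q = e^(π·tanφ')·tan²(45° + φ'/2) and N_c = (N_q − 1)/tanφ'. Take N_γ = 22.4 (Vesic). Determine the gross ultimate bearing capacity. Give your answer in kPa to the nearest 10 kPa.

q_ult ≈ 1470 kPa

tan30° = 0.5774, so N_q = e^(π×0.5774)·tan²(60°) = 6.134 × 3.0 = 18.4.
N_c = (18.4 − 1)/tan30° = 30.14.
q = γ·D_f = 16.9 × 2.8 = 47.32 kPa.
For the ½γBN_γ term take γ' = 18.8 − 9.81 = 8.99 kN/m³ (soil below base is submerged).
c·N_c = 6.9 × 30.14 = 207.96 kPa
q·N_q = 47.32 × 18.401 = 870.74 kPa
0.5·γ·B·N_γ = 0.5 × 8.99 × 3.93 × 22.4 = 395.7 kPa
q_ult = 207.96 + 870.74 + 395.7 = 1474.4 kPa.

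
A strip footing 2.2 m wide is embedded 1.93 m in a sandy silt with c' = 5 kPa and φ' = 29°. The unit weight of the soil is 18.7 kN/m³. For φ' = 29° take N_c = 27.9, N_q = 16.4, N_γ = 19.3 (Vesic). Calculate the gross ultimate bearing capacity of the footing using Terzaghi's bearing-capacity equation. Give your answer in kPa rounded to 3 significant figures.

Overburden at base level: q = 18.7 × 1.93 = 36.091 kPa.
Cohesion term c·N_c = 5 × 27.9 = 139.5 kPa; surcharge term q·N_q = 36.091 × 16.4 = 591.89 kPa; self-weight term 0.5·γ·B·N_γ = 0.5 × 18.7 × 2.2 × 19.3 = 397 kPa.
q_ult = 139.5 + 591.89 + 397 = 1128.4 kPa.

q_ult ≈ 1130 kPa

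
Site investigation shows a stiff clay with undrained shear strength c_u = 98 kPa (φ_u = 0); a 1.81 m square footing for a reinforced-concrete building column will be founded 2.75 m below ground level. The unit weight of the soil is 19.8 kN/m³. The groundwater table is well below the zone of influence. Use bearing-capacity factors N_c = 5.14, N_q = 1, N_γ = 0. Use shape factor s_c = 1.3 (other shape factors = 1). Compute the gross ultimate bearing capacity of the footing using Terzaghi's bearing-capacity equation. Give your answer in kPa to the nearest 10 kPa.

q = γ·D_f = 19.8 × 2.75 = 54.45 kPa.
c·N_c·s_c = 98 × 5.14 × 1.3 = 654.84 kPa
q·N_q = 54.45 × 1 = 54.45 kPa
q_ult = 654.84 + 54.45 = 709.29 kPa.

q_ult ≈ 710 kPa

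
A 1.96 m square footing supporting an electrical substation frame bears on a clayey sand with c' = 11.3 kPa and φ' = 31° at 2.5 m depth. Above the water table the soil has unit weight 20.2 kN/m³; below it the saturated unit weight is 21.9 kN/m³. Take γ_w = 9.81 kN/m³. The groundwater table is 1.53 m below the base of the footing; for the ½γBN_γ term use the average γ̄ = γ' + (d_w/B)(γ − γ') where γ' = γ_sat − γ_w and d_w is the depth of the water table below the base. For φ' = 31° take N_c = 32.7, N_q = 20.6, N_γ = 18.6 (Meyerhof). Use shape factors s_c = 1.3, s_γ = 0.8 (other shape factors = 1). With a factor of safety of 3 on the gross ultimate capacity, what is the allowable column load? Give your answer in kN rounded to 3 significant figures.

P_all ≈ 2290 kN

Overburden at base level: q = 20.2 × 2.5 = 50.5 kPa.
The water table is 1.53 m below the base (< B = 1.96 m), so the ½γBN_γ term uses γ̄ = γ' + (d_w/B)(γ − γ') = 12.09 + (1.53/1.96)(20.2 − 12.09) = 18.421 kN/m³.
Cohesion term c·N_c·s_c = 11.3 × 32.7 × 1.3 = 480.36 kPa; surcharge term q·N_q = 50.5 × 20.6 = 1040.3 kPa; self-weight term 0.5·γ·B·N_γ·s_γ = 0.5 × 18.421 × 1.96 × 18.6 × 0.8 = 268.62 kPa.
q_ult = 480.36 + 1040.3 + 268.62 = 1789.3 kPa.
Gross allowable pressure q_all = 1789.3 / 3 = 596.43 kPa.
Footing area = 3.8416 m², so allowable column load = 596.43 × 3.8416 = 2291.2 kN.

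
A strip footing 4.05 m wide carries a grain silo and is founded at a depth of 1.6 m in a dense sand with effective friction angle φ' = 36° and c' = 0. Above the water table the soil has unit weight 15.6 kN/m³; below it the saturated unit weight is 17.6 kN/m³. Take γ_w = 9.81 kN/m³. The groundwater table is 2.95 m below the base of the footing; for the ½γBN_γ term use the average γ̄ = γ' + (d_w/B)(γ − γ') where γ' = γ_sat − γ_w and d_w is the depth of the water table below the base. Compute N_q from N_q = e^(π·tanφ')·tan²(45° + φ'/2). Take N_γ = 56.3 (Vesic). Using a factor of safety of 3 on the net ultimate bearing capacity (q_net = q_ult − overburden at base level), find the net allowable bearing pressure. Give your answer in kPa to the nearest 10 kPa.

q_all(net) ≈ 820 kPa

N_q = e^(π·tan36°)·tan²(63°) = 37.75.
q = γ·D_f = 15.6 × 1.6 = 24.96 kPa.
γ' = 7.79 kN/m³; averaging over the depth B below the base, γ̄ = γ' + (d_w/B)(γ − γ') = 13.479 kN/m³.
q·N_q = 24.96 × 37.752 = 942.3 kPa
0.5·γ·B·N_γ = 0.5 × 13.479 × 4.05 × 56.3 = 1536.7 kPa
q_ult = 942.3 + 1536.7 = 2479 kPa.
q_net = 2479 − 24.96 = 2454 kPa.
q_all(net) = 2454 / 3 = 818.01 kPa.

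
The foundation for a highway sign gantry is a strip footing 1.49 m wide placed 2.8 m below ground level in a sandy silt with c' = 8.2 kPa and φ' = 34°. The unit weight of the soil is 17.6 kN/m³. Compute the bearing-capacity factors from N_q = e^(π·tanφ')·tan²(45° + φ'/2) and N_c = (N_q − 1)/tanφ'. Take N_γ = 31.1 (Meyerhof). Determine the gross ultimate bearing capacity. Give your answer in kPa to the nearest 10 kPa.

q_ult ≈ 2200 kPa

tan34° = 0.6745, so N_q = e^(π×0.6745)·tan²(62°) = 8.323 × 3.537 = 29.44.
N_c = (29.44 − 1)/tan34° = 42.16.
Overburden at base level: q = 17.6 × 2.8 = 49.28 kPa.
Cohesion term c·N_c = 8.2 × 42.164 = 345.74 kPa; surcharge term q·N_q = 49.28 × 29.44 = 1450.8 kPa; self-weight term 0.5·γ·B·N_γ = 0.5 × 17.6 × 1.49 × 31.1 = 407.78 kPa.
q_ult = 345.74 + 1450.8 + 407.78 = 2204.3 kPa.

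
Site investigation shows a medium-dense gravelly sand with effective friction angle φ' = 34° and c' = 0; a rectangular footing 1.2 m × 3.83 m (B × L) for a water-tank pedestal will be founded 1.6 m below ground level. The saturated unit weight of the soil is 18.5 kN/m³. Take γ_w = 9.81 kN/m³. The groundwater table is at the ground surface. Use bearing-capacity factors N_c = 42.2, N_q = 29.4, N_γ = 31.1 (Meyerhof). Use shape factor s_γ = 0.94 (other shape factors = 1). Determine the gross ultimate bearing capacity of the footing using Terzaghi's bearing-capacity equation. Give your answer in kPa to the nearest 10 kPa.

γ' = 18.5 − 9.81 = 8.69 kN/m³ (submerged throughout). q = 8.69 × 1.6 = 13.904 kPa; the same γ' applies in the ½γBN_γ term.
q·N_q = 13.904 × 29.4 = 408.78 kPa
0.5·γ·B·N_γ·s_γ = 0.5 × 8.69 × 1.2 × 31.1 × 0.94 = 152.43 kPa
q_ult = 408.78 + 152.43 = 561.2 kPa.

q_ult ≈ 560 kPa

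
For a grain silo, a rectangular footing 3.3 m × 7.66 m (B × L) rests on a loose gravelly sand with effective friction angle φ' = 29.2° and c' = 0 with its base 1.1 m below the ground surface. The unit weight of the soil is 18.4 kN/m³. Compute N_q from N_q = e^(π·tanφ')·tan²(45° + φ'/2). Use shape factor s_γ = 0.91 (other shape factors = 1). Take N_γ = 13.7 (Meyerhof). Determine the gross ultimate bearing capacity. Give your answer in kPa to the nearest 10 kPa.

q_ult ≈ 720 kPa

tan29.2° = 0.5589, so N_q = e^(π×0.5589)·tan²(59.6°) = 5.788 × 2.905 = 16.82.
Overburden at base level: q = 18.4 × 1.1 = 20.24 kPa.
Surcharge term q·N_q = 20.24 × 16.815 = 340.34 kPa; self-weight term 0.5·γ·B·N_γ·s_γ = 0.5 × 18.4 × 3.3 × 13.7 × 0.91 = 378.5 kPa.
q_ult = 340.34 + 378.5 = 718.83 kPa.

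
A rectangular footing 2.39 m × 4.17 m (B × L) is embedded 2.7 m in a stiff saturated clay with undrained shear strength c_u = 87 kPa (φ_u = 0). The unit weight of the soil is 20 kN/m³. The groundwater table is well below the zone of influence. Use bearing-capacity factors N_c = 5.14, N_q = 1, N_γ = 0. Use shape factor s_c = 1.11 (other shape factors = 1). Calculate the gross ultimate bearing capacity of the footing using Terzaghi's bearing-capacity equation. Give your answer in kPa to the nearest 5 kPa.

q_ult ≈ 550 kPa

Overburden at base level: q = 20 × 2.7 = 54 kPa.
Cohesion term c·N_c·s_c = 87 × 5.14 × 1.11 = 496.37 kPa; surcharge term q·N_q = 54 × 1 = 54 kPa.
q_ult = 496.37 + 54 = 550.37 kPa.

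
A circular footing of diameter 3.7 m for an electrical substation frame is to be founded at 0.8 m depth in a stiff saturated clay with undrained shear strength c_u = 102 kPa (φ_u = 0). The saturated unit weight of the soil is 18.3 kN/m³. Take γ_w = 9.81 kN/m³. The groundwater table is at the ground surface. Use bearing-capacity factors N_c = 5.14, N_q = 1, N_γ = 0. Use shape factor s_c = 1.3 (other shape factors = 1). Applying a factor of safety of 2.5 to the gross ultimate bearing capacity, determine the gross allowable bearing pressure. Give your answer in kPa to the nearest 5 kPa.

γ' = 18.3 − 9.81 = 8.49 kN/m³ (submerged throughout). q = 8.49 × 0.8 = 6.792 kPa.
c·N_c·s_c = 102 × 5.14 × 1.3 = 681.56 kPa
q·N_q = 6.792 × 1 = 6.792 kPa
q_ult = 681.56 + 6.792 = 688.36 kPa.
q_all = q_ult / FS = 688.36 / 2.5 = 275.34 kPa.

q_all ≈ 275 kPa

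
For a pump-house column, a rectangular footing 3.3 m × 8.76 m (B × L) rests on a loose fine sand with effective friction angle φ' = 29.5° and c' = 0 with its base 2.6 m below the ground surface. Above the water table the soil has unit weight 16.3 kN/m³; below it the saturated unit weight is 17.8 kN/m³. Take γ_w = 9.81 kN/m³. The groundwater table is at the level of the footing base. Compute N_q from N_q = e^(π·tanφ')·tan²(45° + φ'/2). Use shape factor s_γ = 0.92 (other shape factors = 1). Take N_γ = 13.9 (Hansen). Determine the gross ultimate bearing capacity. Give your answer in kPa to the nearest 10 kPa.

q_ult ≈ 910 kPa

tan29.5° = 0.5658, so N_q = e^(π×0.5658)·tan²(59.75°) = 5.915 × 2.94 = 17.39.
Effective surcharge at the founding depth q = γ·D_f = 16.3 × 2.6 = 42.38 kPa.
The water table coincides with the base, so in the self-weight term γ → γ' = 7.99 kN/m³.
q_ult = q·N_q + 0.5·γ·B·N_γ·s_γ
     = 42.38 × 17.391 + 0.5 × 7.99 × 3.3 × 13.9 × 0.92
     = 737.02 + 168.59 = 905.61 kPa.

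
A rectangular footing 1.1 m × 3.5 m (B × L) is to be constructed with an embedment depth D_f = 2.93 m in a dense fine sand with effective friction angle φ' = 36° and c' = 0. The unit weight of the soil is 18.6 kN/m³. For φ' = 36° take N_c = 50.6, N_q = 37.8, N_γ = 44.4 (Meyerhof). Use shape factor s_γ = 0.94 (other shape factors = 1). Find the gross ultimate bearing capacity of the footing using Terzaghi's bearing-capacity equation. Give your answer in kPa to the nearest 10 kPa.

q_ult ≈ 2490 kPa

Effective surcharge at the founding depth q = γ·D_f = 18.6 × 2.93 = 54.498 kPa.
q_ult = q·N_q + 0.5·γ·B·N_γ·s_γ
     = 54.498 × 37.8 + 0.5 × 18.6 × 1.1 × 44.4 × 0.94
     = 2060 + 426.96 = 2487 kPa.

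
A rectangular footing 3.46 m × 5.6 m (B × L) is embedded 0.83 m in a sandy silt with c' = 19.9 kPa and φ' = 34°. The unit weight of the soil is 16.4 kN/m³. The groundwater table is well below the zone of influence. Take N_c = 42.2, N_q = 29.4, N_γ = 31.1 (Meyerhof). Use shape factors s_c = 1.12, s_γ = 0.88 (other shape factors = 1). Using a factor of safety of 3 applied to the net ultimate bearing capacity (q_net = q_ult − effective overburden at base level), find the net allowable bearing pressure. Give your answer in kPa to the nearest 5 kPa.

q_all(net) ≈ 700 kPa

Overburden at base level: q = 16.4 × 0.83 = 13.612 kPa.
Cohesion term c·N_c·s_c = 19.9 × 42.2 × 1.12 = 940.55 kPa; surcharge term q·N_q = 13.612 × 29.4 = 400.19 kPa; self-weight term 0.5·γ·B·N_γ·s_γ = 0.5 × 16.4 × 3.46 × 31.1 × 0.88 = 776.48 kPa.
q_ult = 940.55 + 400.19 + 776.48 = 2117.2 kPa.
Net ultimate: q_net = 2117.2 − 13.612 = 2103.6 kPa.
q_all(net) = 2103.6 / 3 = 701.21 kPa.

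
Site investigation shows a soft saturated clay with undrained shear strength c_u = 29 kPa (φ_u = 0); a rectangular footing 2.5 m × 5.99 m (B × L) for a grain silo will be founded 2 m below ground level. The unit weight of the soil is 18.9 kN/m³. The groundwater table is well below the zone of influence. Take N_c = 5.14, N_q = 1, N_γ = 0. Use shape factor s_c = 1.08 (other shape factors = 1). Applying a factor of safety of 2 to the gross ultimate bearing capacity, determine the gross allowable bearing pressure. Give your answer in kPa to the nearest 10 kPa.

q_all ≈ 100 kPa

Overburden at base level: q = 18.9 × 2 = 37.8 kPa.
Cohesion term c·N_c·s_c = 29 × 5.14 × 1.08 = 160.98 kPa; surcharge term q·N_q = 37.8 × 1 = 37.8 kPa.
q_ult = 160.98 + 37.8 = 198.78 kPa.
q_all = q_ult / FS = 198.78 / 2 = 99.392 kPa.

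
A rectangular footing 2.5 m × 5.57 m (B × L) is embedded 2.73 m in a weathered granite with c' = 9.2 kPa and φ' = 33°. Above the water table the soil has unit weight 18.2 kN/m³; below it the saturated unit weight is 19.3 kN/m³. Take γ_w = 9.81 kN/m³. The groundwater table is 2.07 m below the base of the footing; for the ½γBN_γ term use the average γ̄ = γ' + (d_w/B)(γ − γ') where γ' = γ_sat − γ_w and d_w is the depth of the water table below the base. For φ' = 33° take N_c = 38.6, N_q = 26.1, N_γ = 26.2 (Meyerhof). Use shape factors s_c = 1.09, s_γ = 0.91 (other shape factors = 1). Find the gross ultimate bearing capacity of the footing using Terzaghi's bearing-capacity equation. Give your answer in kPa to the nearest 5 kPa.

q_ult ≈ 2180 kPa

q = γ·D_f = 18.2 × 2.73 = 49.686 kPa.
γ' = 9.49 kN/m³; averaging over the depth B below the base, γ̄ = γ' + (d_w/B)(γ − γ') = 16.702 kN/m³.
c·N_c·s_c = 9.2 × 38.6 × 1.09 = 387.08 kPa
q·N_q = 49.686 × 26.1 = 1296.8 kPa
0.5·γ·B·N_γ·s_γ = 0.5 × 16.702 × 2.5 × 26.2 × 0.91 = 497.76 kPa
q_ult = 387.08 + 1296.8 + 497.76 = 2181.6 kPa.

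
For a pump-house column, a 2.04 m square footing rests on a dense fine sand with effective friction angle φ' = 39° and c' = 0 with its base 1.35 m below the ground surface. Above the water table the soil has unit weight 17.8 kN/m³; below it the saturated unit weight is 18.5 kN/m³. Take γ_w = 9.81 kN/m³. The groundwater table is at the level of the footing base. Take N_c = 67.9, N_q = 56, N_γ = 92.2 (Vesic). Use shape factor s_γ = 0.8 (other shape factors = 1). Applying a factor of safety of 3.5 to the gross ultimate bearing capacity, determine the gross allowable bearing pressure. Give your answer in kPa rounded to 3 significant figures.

q = γ·D_f = 17.8 × 1.35 = 24.03 kPa.
For the ½γBN_γ term take γ' = 18.5 − 9.81 = 8.69 kN/m³ (soil below base is submerged).
q·N_q = 24.03 × 56 = 1345.7 kPa
0.5·γ·B·N_γ·s_γ = 0.5 × 8.69 × 2.04 × 92.2 × 0.8 = 653.79 kPa
q_ult = 1345.7 + 653.79 = 1999.5 kPa.
q_all = q_ult / FS = 1999.5 / 3.5 = 571.28 kPa.

q_all ≈ 571 kPa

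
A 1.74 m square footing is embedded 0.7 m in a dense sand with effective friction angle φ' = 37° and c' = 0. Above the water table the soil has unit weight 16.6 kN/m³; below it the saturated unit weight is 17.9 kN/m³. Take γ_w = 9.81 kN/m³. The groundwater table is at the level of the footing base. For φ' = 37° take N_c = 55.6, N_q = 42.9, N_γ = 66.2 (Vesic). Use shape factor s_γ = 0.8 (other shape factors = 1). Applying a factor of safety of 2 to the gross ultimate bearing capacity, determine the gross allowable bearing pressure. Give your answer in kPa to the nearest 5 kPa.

Effective surcharge at the founding depth q = γ·D_f = 16.6 × 0.7 = 11.62 kPa.
The water table coincides with the base, so in the self-weight term γ → γ' = 8.09 kN/m³.
q_ult = q·N_q + 0.5·γ·B·N_γ·s_γ
     = 11.62 × 42.9 + 0.5 × 8.09 × 1.74 × 66.2 × 0.8
     = 498.5 + 372.75 = 871.25 kPa.
q_all = q_ult / FS = 871.25 / 2 = 435.62 kPa.

q_all ≈ 435 kPa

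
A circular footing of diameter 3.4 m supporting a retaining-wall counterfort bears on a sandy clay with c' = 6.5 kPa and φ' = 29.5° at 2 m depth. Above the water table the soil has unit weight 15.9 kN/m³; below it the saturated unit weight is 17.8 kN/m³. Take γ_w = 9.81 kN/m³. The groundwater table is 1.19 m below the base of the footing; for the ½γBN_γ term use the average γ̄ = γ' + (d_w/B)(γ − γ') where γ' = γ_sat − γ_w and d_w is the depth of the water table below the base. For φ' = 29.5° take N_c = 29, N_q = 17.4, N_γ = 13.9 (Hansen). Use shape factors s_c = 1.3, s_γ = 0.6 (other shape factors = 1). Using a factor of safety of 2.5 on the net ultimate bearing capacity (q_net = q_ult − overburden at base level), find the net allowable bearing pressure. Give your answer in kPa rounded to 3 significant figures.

q_all(net) ≈ 368 kPa

Overburden at base level: q = 15.9 × 2 = 31.8 kPa.
The water table is 1.19 m below the base (< B = 3.4 m), so the ½γBN_γ term uses γ̄ = γ' + (d_w/B)(γ − γ') = 7.99 + (1.19/3.4)(15.9 − 7.99) = 10.758 kN/m³.
Cohesion term c·N_c·s_c = 6.5 × 29 × 1.3 = 245.05 kPa; surcharge term q·N_q = 31.8 × 17.4 = 553.32 kPa; self-weight term 0.5·γ·B·N_γ·s_γ = 0.5 × 10.758 × 3.4 × 13.9 × 0.6 = 152.53 kPa.
q_ult = 245.05 + 553.32 + 152.53 = 950.9 kPa.
q_net = 950.9 − 31.8 = 919.1 kPa.
q_all(net) = 919.1 / 2.5 = 367.64 kPa.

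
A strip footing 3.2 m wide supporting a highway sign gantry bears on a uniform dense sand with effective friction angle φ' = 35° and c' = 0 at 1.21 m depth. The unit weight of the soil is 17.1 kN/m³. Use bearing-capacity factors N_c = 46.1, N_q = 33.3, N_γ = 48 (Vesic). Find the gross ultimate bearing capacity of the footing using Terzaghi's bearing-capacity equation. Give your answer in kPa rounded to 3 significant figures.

q_ult ≈ 2000 kPa

q = γ·D_f = 17.1 × 1.21 = 20.691 kPa.
q·N_q = 20.691 × 33.3 = 689.01 kPa
0.5·γ·B·N_γ = 0.5 × 17.1 × 3.2 × 48 = 1313.3 kPa
q_ult = 689.01 + 1313.3 = 2002.3 kPa.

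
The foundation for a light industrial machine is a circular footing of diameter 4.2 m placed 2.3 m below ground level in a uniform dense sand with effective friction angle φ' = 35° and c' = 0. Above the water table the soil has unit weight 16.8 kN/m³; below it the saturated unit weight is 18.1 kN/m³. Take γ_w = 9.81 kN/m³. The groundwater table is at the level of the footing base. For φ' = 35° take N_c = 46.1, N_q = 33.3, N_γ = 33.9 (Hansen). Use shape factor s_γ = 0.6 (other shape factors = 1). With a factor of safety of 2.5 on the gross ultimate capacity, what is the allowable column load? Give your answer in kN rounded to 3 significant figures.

Overburden at base level: q = 16.8 × 2.3 = 38.64 kPa.
Below the base the soil is submerged, so the ½γBN_γ term uses γ' = 18.1 − 9.81 = 8.29 kN/m³.
Surcharge term q·N_q = 38.64 × 33.3 = 1286.7 kPa; self-weight term 0.5·γ·B·N_γ·s_γ = 0.5 × 8.29 × 4.2 × 33.9 × 0.6 = 354.1 kPa.
q_ult = 1286.7 + 354.1 = 1640.8 kPa.
Gross allowable pressure q_all = 1640.8 / 2.5 = 656.32 kPa.
Footing area = 13.8544 m², so allowable column load = 656.32 × 13.8544 = 9093 kN.

P_all ≈ 9090 kN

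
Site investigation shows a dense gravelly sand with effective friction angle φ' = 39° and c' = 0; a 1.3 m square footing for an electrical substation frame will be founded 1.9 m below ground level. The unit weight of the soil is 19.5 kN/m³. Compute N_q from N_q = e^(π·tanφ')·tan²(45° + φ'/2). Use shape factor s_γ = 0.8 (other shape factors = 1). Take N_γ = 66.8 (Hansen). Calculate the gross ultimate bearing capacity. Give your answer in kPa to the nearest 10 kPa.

tan39° = 0.8098, so N_q = e^(π×0.8098)·tan²(64.5°) = 12.731 × 4.395 = 55.96.
Overburden at base level: q = 19.5 × 1.9 = 37.05 kPa.
Surcharge term q·N_q = 37.05 × 55.957 = 2073.2 kPa; self-weight term 0.5·γ·B·N_γ·s_γ = 0.5 × 19.5 × 1.3 × 66.8 × 0.8 = 677.35 kPa.
q_ult = 2073.2 + 677.35 = 2750.6 kPa.

q_ult ≈ 2750 kPa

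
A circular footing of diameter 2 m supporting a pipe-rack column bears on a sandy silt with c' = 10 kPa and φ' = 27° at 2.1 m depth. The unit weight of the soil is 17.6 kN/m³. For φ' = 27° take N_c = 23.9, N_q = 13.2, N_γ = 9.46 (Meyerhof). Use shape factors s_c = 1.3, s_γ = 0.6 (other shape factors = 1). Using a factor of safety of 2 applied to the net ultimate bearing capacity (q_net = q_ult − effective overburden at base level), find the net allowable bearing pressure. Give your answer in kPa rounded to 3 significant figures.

Overburden at base level: q = 17.6 × 2.1 = 36.96 kPa.
Cohesion term c·N_c·s_c = 10 × 23.9 × 1.3 = 310.7 kPa; surcharge term q·N_q = 36.96 × 13.2 = 487.87 kPa; self-weight term 0.5·γ·B·N_γ·s_γ = 0.5 × 17.6 × 2 × 9.46 × 0.6 = 99.898 kPa.
q_ult = 310.7 + 487.87 + 99.898 = 898.47 kPa.
Net ultimate: q_net = 898.47 − 36.96 = 861.51 kPa.
q_all(net) = 861.51 / 2 = 430.75 kPa.

q_all(net) ≈ 431 kPa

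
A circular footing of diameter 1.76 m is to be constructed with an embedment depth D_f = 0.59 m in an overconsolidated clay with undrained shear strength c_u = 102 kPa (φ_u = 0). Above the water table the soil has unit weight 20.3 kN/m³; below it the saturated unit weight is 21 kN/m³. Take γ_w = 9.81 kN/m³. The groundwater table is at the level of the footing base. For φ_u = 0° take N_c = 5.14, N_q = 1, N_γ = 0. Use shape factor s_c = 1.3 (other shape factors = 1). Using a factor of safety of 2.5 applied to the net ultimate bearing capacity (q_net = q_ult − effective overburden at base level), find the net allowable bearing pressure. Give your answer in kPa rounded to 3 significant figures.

Overburden at base level: q = 20.3 × 0.59 = 11.977 kPa.
Cohesion term c·N_c·s_c = 102 × 5.14 × 1.3 = 681.56 kPa; surcharge term q·N_q = 11.977 × 1 = 11.977 kPa.
q_ult = 681.56 + 11.977 = 693.54 kPa.
Net ultimate: q_net = 693.54 − 11.977 = 681.56 kPa.
q_all(net) = 681.56 / 2.5 = 272.63 kPa.

q_all(net) ≈ 273 kPa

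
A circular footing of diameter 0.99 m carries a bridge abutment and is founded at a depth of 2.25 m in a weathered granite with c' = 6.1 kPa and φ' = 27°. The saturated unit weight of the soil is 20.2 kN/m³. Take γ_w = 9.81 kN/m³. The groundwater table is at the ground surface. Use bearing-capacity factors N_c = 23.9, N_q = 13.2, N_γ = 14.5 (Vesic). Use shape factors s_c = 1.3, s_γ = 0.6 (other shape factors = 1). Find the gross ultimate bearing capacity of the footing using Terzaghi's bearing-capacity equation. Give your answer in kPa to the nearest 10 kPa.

Water table at ground surface, so effective unit weight γ' = 20.2 − 9.81 = 10.39 kN/m³ is used throughout; overburden q = 10.39 × 2.25 = 23.377 kPa; the same γ' applies in the ½γBN_γ term.
Cohesion term c·N_c·s_c = 6.1 × 23.9 × 1.3 = 189.53 kPa; surcharge term q·N_q = 23.377 × 13.2 = 308.58 kPa; self-weight term 0.5·γ·B·N_γ·s_γ = 0.5 × 10.39 × 0.99 × 14.5 × 0.6 = 44.745 kPa.
q_ult = 189.53 + 308.58 + 44.745 = 542.85 kPa.

q_ult ≈ 540 kPa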